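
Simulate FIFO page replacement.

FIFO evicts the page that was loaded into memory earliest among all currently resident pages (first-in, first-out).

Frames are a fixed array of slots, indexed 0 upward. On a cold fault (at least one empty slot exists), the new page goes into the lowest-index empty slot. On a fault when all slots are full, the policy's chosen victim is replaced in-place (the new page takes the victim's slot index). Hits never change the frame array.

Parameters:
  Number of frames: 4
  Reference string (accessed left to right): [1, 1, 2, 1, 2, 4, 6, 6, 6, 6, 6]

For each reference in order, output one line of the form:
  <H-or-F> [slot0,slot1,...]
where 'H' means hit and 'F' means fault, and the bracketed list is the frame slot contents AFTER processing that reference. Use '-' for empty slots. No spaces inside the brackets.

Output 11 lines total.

F [1,-,-,-]
H [1,-,-,-]
F [1,2,-,-]
H [1,2,-,-]
H [1,2,-,-]
F [1,2,4,-]
F [1,2,4,6]
H [1,2,4,6]
H [1,2,4,6]
H [1,2,4,6]
H [1,2,4,6]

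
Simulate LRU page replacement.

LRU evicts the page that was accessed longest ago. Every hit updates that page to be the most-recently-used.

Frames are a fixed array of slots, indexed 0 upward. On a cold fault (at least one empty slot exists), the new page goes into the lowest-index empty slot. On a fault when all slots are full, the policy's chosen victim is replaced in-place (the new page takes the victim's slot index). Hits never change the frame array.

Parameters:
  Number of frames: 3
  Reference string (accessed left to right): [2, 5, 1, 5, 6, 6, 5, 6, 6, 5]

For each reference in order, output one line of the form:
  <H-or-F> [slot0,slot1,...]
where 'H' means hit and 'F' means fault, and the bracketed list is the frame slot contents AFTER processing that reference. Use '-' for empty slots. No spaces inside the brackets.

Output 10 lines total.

F [2,-,-]
F [2,5,-]
F [2,5,1]
H [2,5,1]
F [6,5,1]
H [6,5,1]
H [6,5,1]
H [6,5,1]
H [6,5,1]
H [6,5,1]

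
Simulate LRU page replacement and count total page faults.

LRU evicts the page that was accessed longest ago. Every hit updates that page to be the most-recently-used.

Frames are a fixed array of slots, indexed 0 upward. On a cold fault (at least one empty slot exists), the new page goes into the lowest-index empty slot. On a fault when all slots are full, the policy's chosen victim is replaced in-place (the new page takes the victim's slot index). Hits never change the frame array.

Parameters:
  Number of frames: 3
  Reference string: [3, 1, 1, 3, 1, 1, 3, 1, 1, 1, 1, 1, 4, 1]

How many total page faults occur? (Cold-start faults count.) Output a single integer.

Answer: 3

Derivation:
Step 0: ref 3 → FAULT, frames=[3,-,-]
Step 1: ref 1 → FAULT, frames=[3,1,-]
Step 2: ref 1 → HIT, frames=[3,1,-]
Step 3: ref 3 → HIT, frames=[3,1,-]
Step 4: ref 1 → HIT, frames=[3,1,-]
Step 5: ref 1 → HIT, frames=[3,1,-]
Step 6: ref 3 → HIT, frames=[3,1,-]
Step 7: ref 1 → HIT, frames=[3,1,-]
Step 8: ref 1 → HIT, frames=[3,1,-]
Step 9: ref 1 → HIT, frames=[3,1,-]
Step 10: ref 1 → HIT, frames=[3,1,-]
Step 11: ref 1 → HIT, frames=[3,1,-]
Step 12: ref 4 → FAULT, frames=[3,1,4]
Step 13: ref 1 → HIT, frames=[3,1,4]
Total faults: 3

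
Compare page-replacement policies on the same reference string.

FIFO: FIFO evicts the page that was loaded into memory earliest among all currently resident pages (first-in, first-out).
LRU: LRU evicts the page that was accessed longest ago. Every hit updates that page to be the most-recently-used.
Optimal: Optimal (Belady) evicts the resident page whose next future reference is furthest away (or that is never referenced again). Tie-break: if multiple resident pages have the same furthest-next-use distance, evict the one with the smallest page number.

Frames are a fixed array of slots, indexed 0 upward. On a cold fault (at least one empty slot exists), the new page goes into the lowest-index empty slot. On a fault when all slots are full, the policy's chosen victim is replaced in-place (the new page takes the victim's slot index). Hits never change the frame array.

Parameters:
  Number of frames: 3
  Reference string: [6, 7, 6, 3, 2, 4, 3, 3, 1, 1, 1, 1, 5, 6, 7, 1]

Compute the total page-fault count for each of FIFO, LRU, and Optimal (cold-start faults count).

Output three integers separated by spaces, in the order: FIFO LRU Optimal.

--- FIFO ---
  step 0: ref 6 -> FAULT, frames=[6,-,-] (faults so far: 1)
  step 1: ref 7 -> FAULT, frames=[6,7,-] (faults so far: 2)
  step 2: ref 6 -> HIT, frames=[6,7,-] (faults so far: 2)
  step 3: ref 3 -> FAULT, frames=[6,7,3] (faults so far: 3)
  step 4: ref 2 -> FAULT, evict 6, frames=[2,7,3] (faults so far: 4)
  step 5: ref 4 -> FAULT, evict 7, frames=[2,4,3] (faults so far: 5)
  step 6: ref 3 -> HIT, frames=[2,4,3] (faults so far: 5)
  step 7: ref 3 -> HIT, frames=[2,4,3] (faults so far: 5)
  step 8: ref 1 -> FAULT, evict 3, frames=[2,4,1] (faults so far: 6)
  step 9: ref 1 -> HIT, frames=[2,4,1] (faults so far: 6)
  step 10: ref 1 -> HIT, frames=[2,4,1] (faults so far: 6)
  step 11: ref 1 -> HIT, frames=[2,4,1] (faults so far: 6)
  step 12: ref 5 -> FAULT, evict 2, frames=[5,4,1] (faults so far: 7)
  step 13: ref 6 -> FAULT, evict 4, frames=[5,6,1] (faults so far: 8)
  step 14: ref 7 -> FAULT, evict 1, frames=[5,6,7] (faults so far: 9)
  step 15: ref 1 -> FAULT, evict 5, frames=[1,6,7] (faults so far: 10)
  FIFO total faults: 10
--- LRU ---
  step 0: ref 6 -> FAULT, frames=[6,-,-] (faults so far: 1)
  step 1: ref 7 -> FAULT, frames=[6,7,-] (faults so far: 2)
  step 2: ref 6 -> HIT, frames=[6,7,-] (faults so far: 2)
  step 3: ref 3 -> FAULT, frames=[6,7,3] (faults so far: 3)
  step 4: ref 2 -> FAULT, evict 7, frames=[6,2,3] (faults so far: 4)
  step 5: ref 4 -> FAULT, evict 6, frames=[4,2,3] (faults so far: 5)
  step 6: ref 3 -> HIT, frames=[4,2,3] (faults so far: 5)
  step 7: ref 3 -> HIT, frames=[4,2,3] (faults so far: 5)
  step 8: ref 1 -> FAULT, evict 2, frames=[4,1,3] (faults so far: 6)
  step 9: ref 1 -> HIT, frames=[4,1,3] (faults so far: 6)
  step 10: ref 1 -> HIT, frames=[4,1,3] (faults so far: 6)
  step 11: ref 1 -> HIT, frames=[4,1,3] (faults so far: 6)
  step 12: ref 5 -> FAULT, evict 4, frames=[5,1,3] (faults so far: 7)
  step 13: ref 6 -> FAULT, evict 3, frames=[5,1,6] (faults so far: 8)
  step 14: ref 7 -> FAULT, evict 1, frames=[5,7,6] (faults so far: 9)
  step 15: ref 1 -> FAULT, evict 5, frames=[1,7,6] (faults so far: 10)
  LRU total faults: 10
--- Optimal ---
  step 0: ref 6 -> FAULT, frames=[6,-,-] (faults so far: 1)
  step 1: ref 7 -> FAULT, frames=[6,7,-] (faults so far: 2)
  step 2: ref 6 -> HIT, frames=[6,7,-] (faults so far: 2)
  step 3: ref 3 -> FAULT, frames=[6,7,3] (faults so far: 3)
  step 4: ref 2 -> FAULT, evict 7, frames=[6,2,3] (faults so far: 4)
  step 5: ref 4 -> FAULT, evict 2, frames=[6,4,3] (faults so far: 5)
  step 6: ref 3 -> HIT, frames=[6,4,3] (faults so far: 5)
  step 7: ref 3 -> HIT, frames=[6,4,3] (faults so far: 5)
  step 8: ref 1 -> FAULT, evict 3, frames=[6,4,1] (faults so far: 6)
  step 9: ref 1 -> HIT, frames=[6,4,1] (faults so far: 6)
  step 10: ref 1 -> HIT, frames=[6,4,1] (faults so far: 6)
  step 11: ref 1 -> HIT, frames=[6,4,1] (faults so far: 6)
  step 12: ref 5 -> FAULT, evict 4, frames=[6,5,1] (faults so far: 7)
  step 13: ref 6 -> HIT, frames=[6,5,1] (faults so far: 7)
  step 14: ref 7 -> FAULT, evict 5, frames=[6,7,1] (faults so far: 8)
  step 15: ref 1 -> HIT, frames=[6,7,1] (faults so far: 8)
  Optimal total faults: 8

Answer: 10 10 8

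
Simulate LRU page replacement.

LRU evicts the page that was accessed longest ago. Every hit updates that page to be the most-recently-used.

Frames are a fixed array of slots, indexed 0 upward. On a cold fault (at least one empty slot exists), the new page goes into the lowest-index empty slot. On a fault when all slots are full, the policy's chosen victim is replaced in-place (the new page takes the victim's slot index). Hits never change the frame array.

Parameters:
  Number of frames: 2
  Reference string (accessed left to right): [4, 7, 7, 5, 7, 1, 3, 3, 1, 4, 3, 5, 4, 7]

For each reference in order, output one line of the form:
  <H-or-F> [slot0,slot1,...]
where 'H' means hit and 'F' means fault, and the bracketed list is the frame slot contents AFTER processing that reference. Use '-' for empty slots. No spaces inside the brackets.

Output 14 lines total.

F [4,-]
F [4,7]
H [4,7]
F [5,7]
H [5,7]
F [1,7]
F [1,3]
H [1,3]
H [1,3]
F [1,4]
F [3,4]
F [3,5]
F [4,5]
F [4,7]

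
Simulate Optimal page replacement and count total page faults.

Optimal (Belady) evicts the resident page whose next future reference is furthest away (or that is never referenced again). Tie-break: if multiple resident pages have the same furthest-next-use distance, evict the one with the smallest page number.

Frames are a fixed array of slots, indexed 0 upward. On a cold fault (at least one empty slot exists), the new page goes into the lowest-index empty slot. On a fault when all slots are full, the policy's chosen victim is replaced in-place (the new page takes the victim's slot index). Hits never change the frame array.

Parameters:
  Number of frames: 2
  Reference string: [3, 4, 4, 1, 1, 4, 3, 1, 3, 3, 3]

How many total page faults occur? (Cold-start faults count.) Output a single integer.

Step 0: ref 3 → FAULT, frames=[3,-]
Step 1: ref 4 → FAULT, frames=[3,4]
Step 2: ref 4 → HIT, frames=[3,4]
Step 3: ref 1 → FAULT (evict 3), frames=[1,4]
Step 4: ref 1 → HIT, frames=[1,4]
Step 5: ref 4 → HIT, frames=[1,4]
Step 6: ref 3 → FAULT (evict 4), frames=[1,3]
Step 7: ref 1 → HIT, frames=[1,3]
Step 8: ref 3 → HIT, frames=[1,3]
Step 9: ref 3 → HIT, frames=[1,3]
Step 10: ref 3 → HIT, frames=[1,3]
Total faults: 4

Answer: 4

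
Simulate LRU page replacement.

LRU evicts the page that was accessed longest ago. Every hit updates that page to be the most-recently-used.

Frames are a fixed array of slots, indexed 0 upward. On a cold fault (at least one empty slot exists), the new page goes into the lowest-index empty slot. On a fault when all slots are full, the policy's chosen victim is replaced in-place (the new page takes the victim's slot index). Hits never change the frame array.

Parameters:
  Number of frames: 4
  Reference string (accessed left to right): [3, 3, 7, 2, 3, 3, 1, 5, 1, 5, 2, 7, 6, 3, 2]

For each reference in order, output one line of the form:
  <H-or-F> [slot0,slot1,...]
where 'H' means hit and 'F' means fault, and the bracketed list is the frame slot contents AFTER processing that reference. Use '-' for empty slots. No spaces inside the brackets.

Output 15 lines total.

F [3,-,-,-]
H [3,-,-,-]
F [3,7,-,-]
F [3,7,2,-]
H [3,7,2,-]
H [3,7,2,-]
F [3,7,2,1]
F [3,5,2,1]
H [3,5,2,1]
H [3,5,2,1]
H [3,5,2,1]
F [7,5,2,1]
F [7,5,2,6]
F [7,3,2,6]
H [7,3,2,6]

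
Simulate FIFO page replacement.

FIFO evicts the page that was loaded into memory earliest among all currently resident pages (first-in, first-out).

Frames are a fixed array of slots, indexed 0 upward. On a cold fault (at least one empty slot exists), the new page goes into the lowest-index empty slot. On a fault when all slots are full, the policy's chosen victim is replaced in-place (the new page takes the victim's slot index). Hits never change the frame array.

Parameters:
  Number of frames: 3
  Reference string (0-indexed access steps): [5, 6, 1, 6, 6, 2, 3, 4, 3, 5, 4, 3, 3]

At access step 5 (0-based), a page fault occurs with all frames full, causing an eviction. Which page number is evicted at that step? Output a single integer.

Step 0: ref 5 -> FAULT, frames=[5,-,-]
Step 1: ref 6 -> FAULT, frames=[5,6,-]
Step 2: ref 1 -> FAULT, frames=[5,6,1]
Step 3: ref 6 -> HIT, frames=[5,6,1]
Step 4: ref 6 -> HIT, frames=[5,6,1]
Step 5: ref 2 -> FAULT, evict 5, frames=[2,6,1]
At step 5: evicted page 5

Answer: 5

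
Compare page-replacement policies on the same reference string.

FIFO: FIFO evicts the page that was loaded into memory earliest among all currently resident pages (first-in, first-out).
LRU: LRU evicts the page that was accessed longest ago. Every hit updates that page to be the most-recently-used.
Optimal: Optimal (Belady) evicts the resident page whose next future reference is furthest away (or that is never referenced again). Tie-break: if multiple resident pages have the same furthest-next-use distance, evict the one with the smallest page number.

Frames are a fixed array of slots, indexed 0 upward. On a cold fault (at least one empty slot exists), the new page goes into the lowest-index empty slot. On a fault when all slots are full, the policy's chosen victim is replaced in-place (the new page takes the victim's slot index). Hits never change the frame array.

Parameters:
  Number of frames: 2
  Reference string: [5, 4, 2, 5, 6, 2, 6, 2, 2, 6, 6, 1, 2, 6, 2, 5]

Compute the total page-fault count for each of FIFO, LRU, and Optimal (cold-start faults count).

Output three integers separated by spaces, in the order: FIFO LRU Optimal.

Answer: 10 10 7

Derivation:
--- FIFO ---
  step 0: ref 5 -> FAULT, frames=[5,-] (faults so far: 1)
  step 1: ref 4 -> FAULT, frames=[5,4] (faults so far: 2)
  step 2: ref 2 -> FAULT, evict 5, frames=[2,4] (faults so far: 3)
  step 3: ref 5 -> FAULT, evict 4, frames=[2,5] (faults so far: 4)
  step 4: ref 6 -> FAULT, evict 2, frames=[6,5] (faults so far: 5)
  step 5: ref 2 -> FAULT, evict 5, frames=[6,2] (faults so far: 6)
  step 6: ref 6 -> HIT, frames=[6,2] (faults so far: 6)
  step 7: ref 2 -> HIT, frames=[6,2] (faults so far: 6)
  step 8: ref 2 -> HIT, frames=[6,2] (faults so far: 6)
  step 9: ref 6 -> HIT, frames=[6,2] (faults so far: 6)
  step 10: ref 6 -> HIT, frames=[6,2] (faults so far: 6)
  step 11: ref 1 -> FAULT, evict 6, frames=[1,2] (faults so far: 7)
  step 12: ref 2 -> HIT, frames=[1,2] (faults so far: 7)
  step 13: ref 6 -> FAULT, evict 2, frames=[1,6] (faults so far: 8)
  step 14: ref 2 -> FAULT, evict 1, frames=[2,6] (faults so far: 9)
  step 15: ref 5 -> FAULT, evict 6, frames=[2,5] (faults so far: 10)
  FIFO total faults: 10
--- LRU ---
  step 0: ref 5 -> FAULT, frames=[5,-] (faults so far: 1)
  step 1: ref 4 -> FAULT, frames=[5,4] (faults so far: 2)
  step 2: ref 2 -> FAULT, evict 5, frames=[2,4] (faults so far: 3)
  step 3: ref 5 -> FAULT, evict 4, frames=[2,5] (faults so far: 4)
  step 4: ref 6 -> FAULT, evict 2, frames=[6,5] (faults so far: 5)
  step 5: ref 2 -> FAULT, evict 5, frames=[6,2] (faults so far: 6)
  step 6: ref 6 -> HIT, frames=[6,2] (faults so far: 6)
  step 7: ref 2 -> HIT, frames=[6,2] (faults so far: 6)
  step 8: ref 2 -> HIT, frames=[6,2] (faults so far: 6)
  step 9: ref 6 -> HIT, frames=[6,2] (faults so far: 6)
  step 10: ref 6 -> HIT, frames=[6,2] (faults so far: 6)
  step 11: ref 1 -> FAULT, evict 2, frames=[6,1] (faults so far: 7)
  step 12: ref 2 -> FAULT, evict 6, frames=[2,1] (faults so far: 8)
  step 13: ref 6 -> FAULT, evict 1, frames=[2,6] (faults so far: 9)
  step 14: ref 2 -> HIT, frames=[2,6] (faults so far: 9)
  step 15: ref 5 -> FAULT, evict 6, frames=[2,5] (faults so far: 10)
  LRU total faults: 10
--- Optimal ---
  step 0: ref 5 -> FAULT, frames=[5,-] (faults so far: 1)
  step 1: ref 4 -> FAULT, frames=[5,4] (faults so far: 2)
  step 2: ref 2 -> FAULT, evict 4, frames=[5,2] (faults so far: 3)
  step 3: ref 5 -> HIT, frames=[5,2] (faults so far: 3)
  step 4: ref 6 -> FAULT, evict 5, frames=[6,2] (faults so far: 4)
  step 5: ref 2 -> HIT, frames=[6,2] (faults so far: 4)
  step 6: ref 6 -> HIT, frames=[6,2] (faults so far: 4)
  step 7: ref 2 -> HIT, frames=[6,2] (faults so far: 4)
  step 8: ref 2 -> HIT, frames=[6,2] (faults so far: 4)
  step 9: ref 6 -> HIT, frames=[6,2] (faults so far: 4)
  step 10: ref 6 -> HIT, frames=[6,2] (faults so far: 4)
  step 11: ref 1 -> FAULT, evict 6, frames=[1,2] (faults so far: 5)
  step 12: ref 2 -> HIT, frames=[1,2] (faults so far: 5)
  step 13: ref 6 -> FAULT, evict 1, frames=[6,2] (faults so far: 6)
  step 14: ref 2 -> HIT, frames=[6,2] (faults so far: 6)
  step 15: ref 5 -> FAULT, evict 2, frames=[6,5] (faults so far: 7)
  Optimal total faults: 7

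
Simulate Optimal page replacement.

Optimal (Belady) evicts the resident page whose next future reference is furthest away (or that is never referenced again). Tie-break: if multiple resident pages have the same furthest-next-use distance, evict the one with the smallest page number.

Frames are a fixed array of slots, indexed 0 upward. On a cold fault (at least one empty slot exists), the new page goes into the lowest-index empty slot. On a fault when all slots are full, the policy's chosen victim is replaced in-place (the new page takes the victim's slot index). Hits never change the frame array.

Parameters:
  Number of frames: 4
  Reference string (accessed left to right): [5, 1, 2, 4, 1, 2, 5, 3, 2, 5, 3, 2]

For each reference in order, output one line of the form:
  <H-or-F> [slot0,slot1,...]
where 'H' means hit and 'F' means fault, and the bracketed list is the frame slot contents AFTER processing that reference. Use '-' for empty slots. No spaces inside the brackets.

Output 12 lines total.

F [5,-,-,-]
F [5,1,-,-]
F [5,1,2,-]
F [5,1,2,4]
H [5,1,2,4]
H [5,1,2,4]
H [5,1,2,4]
F [5,3,2,4]
H [5,3,2,4]
H [5,3,2,4]
H [5,3,2,4]
H [5,3,2,4]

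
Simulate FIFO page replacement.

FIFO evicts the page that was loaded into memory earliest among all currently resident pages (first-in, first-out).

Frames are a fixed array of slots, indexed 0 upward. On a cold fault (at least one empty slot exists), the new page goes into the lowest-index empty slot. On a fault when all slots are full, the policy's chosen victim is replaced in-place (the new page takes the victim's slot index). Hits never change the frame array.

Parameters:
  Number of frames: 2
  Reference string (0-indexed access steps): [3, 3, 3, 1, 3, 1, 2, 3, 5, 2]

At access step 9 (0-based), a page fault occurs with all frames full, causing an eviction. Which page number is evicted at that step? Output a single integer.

Step 0: ref 3 -> FAULT, frames=[3,-]
Step 1: ref 3 -> HIT, frames=[3,-]
Step 2: ref 3 -> HIT, frames=[3,-]
Step 3: ref 1 -> FAULT, frames=[3,1]
Step 4: ref 3 -> HIT, frames=[3,1]
Step 5: ref 1 -> HIT, frames=[3,1]
Step 6: ref 2 -> FAULT, evict 3, frames=[2,1]
Step 7: ref 3 -> FAULT, evict 1, frames=[2,3]
Step 8: ref 5 -> FAULT, evict 2, frames=[5,3]
Step 9: ref 2 -> FAULT, evict 3, frames=[5,2]
At step 9: evicted page 3

Answer: 3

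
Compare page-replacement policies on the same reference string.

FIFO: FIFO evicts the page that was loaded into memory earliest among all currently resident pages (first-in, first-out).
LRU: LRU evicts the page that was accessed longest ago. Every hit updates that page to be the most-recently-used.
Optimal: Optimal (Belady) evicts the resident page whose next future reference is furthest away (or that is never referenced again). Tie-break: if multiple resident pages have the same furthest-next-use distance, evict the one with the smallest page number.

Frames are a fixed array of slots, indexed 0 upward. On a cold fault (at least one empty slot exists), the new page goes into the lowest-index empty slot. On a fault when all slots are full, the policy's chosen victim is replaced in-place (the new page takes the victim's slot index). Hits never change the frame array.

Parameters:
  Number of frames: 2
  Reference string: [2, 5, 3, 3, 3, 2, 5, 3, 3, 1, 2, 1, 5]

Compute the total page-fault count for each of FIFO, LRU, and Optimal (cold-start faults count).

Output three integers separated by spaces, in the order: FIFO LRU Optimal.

Answer: 9 9 7

Derivation:
--- FIFO ---
  step 0: ref 2 -> FAULT, frames=[2,-] (faults so far: 1)
  step 1: ref 5 -> FAULT, frames=[2,5] (faults so far: 2)
  step 2: ref 3 -> FAULT, evict 2, frames=[3,5] (faults so far: 3)
  step 3: ref 3 -> HIT, frames=[3,5] (faults so far: 3)
  step 4: ref 3 -> HIT, frames=[3,5] (faults so far: 3)
  step 5: ref 2 -> FAULT, evict 5, frames=[3,2] (faults so far: 4)
  step 6: ref 5 -> FAULT, evict 3, frames=[5,2] (faults so far: 5)
  step 7: ref 3 -> FAULT, evict 2, frames=[5,3] (faults so far: 6)
  step 8: ref 3 -> HIT, frames=[5,3] (faults so far: 6)
  step 9: ref 1 -> FAULT, evict 5, frames=[1,3] (faults so far: 7)
  step 10: ref 2 -> FAULT, evict 3, frames=[1,2] (faults so far: 8)
  step 11: ref 1 -> HIT, frames=[1,2] (faults so far: 8)
  step 12: ref 5 -> FAULT, evict 1, frames=[5,2] (faults so far: 9)
  FIFO total faults: 9
--- LRU ---
  step 0: ref 2 -> FAULT, frames=[2,-] (faults so far: 1)
  step 1: ref 5 -> FAULT, frames=[2,5] (faults so far: 2)
  step 2: ref 3 -> FAULT, evict 2, frames=[3,5] (faults so far: 3)
  step 3: ref 3 -> HIT, frames=[3,5] (faults so far: 3)
  step 4: ref 3 -> HIT, frames=[3,5] (faults so far: 3)
  step 5: ref 2 -> FAULT, evict 5, frames=[3,2] (faults so far: 4)
  step 6: ref 5 -> FAULT, evict 3, frames=[5,2] (faults so far: 5)
  step 7: ref 3 -> FAULT, evict 2, frames=[5,3] (faults so far: 6)
  step 8: ref 3 -> HIT, frames=[5,3] (faults so far: 6)
  step 9: ref 1 -> FAULT, evict 5, frames=[1,3] (faults so far: 7)
  step 10: ref 2 -> FAULT, evict 3, frames=[1,2] (faults so far: 8)
  step 11: ref 1 -> HIT, frames=[1,2] (faults so far: 8)
  step 12: ref 5 -> FAULT, evict 2, frames=[1,5] (faults so far: 9)
  LRU total faults: 9
--- Optimal ---
  step 0: ref 2 -> FAULT, frames=[2,-] (faults so far: 1)
  step 1: ref 5 -> FAULT, frames=[2,5] (faults so far: 2)
  step 2: ref 3 -> FAULT, evict 5, frames=[2,3] (faults so far: 3)
  step 3: ref 3 -> HIT, frames=[2,3] (faults so far: 3)
  step 4: ref 3 -> HIT, frames=[2,3] (faults so far: 3)
  step 5: ref 2 -> HIT, frames=[2,3] (faults so far: 3)
  step 6: ref 5 -> FAULT, evict 2, frames=[5,3] (faults so far: 4)
  step 7: ref 3 -> HIT, frames=[5,3] (faults so far: 4)
  step 8: ref 3 -> HIT, frames=[5,3] (faults so far: 4)
  step 9: ref 1 -> FAULT, evict 3, frames=[5,1] (faults so far: 5)
  step 10: ref 2 -> FAULT, evict 5, frames=[2,1] (faults so far: 6)
  step 11: ref 1 -> HIT, frames=[2,1] (faults so far: 6)
  step 12: ref 5 -> FAULT, evict 1, frames=[2,5] (faults so far: 7)
  Optimal total faults: 7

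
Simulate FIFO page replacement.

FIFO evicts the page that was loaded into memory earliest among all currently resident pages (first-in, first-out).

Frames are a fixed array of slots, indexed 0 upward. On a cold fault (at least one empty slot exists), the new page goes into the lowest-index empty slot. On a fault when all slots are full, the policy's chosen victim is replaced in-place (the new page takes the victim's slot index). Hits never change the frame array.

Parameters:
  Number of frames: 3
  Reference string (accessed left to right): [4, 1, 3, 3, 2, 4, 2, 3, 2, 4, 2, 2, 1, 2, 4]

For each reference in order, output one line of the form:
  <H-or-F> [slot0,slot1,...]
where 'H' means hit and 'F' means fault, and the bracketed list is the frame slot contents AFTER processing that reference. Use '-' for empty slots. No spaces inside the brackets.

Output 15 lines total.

F [4,-,-]
F [4,1,-]
F [4,1,3]
H [4,1,3]
F [2,1,3]
F [2,4,3]
H [2,4,3]
H [2,4,3]
H [2,4,3]
H [2,4,3]
H [2,4,3]
H [2,4,3]
F [2,4,1]
H [2,4,1]
H [2,4,1]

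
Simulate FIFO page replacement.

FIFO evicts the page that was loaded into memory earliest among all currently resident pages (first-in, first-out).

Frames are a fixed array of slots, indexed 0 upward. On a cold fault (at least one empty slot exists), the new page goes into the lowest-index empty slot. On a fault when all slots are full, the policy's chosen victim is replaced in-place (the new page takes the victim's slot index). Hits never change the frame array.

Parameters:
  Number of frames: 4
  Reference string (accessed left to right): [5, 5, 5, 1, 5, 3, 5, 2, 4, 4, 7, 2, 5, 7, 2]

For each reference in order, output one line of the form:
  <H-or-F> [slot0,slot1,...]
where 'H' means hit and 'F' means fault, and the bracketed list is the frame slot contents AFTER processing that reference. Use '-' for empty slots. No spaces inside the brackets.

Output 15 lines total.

F [5,-,-,-]
H [5,-,-,-]
H [5,-,-,-]
F [5,1,-,-]
H [5,1,-,-]
F [5,1,3,-]
H [5,1,3,-]
F [5,1,3,2]
F [4,1,3,2]
H [4,1,3,2]
F [4,7,3,2]
H [4,7,3,2]
F [4,7,5,2]
H [4,7,5,2]
H [4,7,5,2]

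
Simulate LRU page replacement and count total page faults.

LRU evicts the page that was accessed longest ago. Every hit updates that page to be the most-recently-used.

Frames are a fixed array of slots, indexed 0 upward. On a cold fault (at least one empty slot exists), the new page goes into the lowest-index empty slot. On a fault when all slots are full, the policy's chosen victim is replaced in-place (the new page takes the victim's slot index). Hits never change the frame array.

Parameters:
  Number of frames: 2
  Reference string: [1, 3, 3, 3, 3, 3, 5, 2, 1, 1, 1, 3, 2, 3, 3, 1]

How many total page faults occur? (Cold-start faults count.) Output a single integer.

Step 0: ref 1 → FAULT, frames=[1,-]
Step 1: ref 3 → FAULT, frames=[1,3]
Step 2: ref 3 → HIT, frames=[1,3]
Step 3: ref 3 → HIT, frames=[1,3]
Step 4: ref 3 → HIT, frames=[1,3]
Step 5: ref 3 → HIT, frames=[1,3]
Step 6: ref 5 → FAULT (evict 1), frames=[5,3]
Step 7: ref 2 → FAULT (evict 3), frames=[5,2]
Step 8: ref 1 → FAULT (evict 5), frames=[1,2]
Step 9: ref 1 → HIT, frames=[1,2]
Step 10: ref 1 → HIT, frames=[1,2]
Step 11: ref 3 → FAULT (evict 2), frames=[1,3]
Step 12: ref 2 → FAULT (evict 1), frames=[2,3]
Step 13: ref 3 → HIT, frames=[2,3]
Step 14: ref 3 → HIT, frames=[2,3]
Step 15: ref 1 → FAULT (evict 2), frames=[1,3]
Total faults: 8

Answer: 8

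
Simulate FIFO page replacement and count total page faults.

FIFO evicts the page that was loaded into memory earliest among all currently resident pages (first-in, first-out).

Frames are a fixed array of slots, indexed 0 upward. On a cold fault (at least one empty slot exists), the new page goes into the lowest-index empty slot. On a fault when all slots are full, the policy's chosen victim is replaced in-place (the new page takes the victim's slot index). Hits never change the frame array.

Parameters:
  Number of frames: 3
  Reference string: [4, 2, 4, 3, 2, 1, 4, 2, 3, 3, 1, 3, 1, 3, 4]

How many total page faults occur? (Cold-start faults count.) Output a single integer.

Step 0: ref 4 → FAULT, frames=[4,-,-]
Step 1: ref 2 → FAULT, frames=[4,2,-]
Step 2: ref 4 → HIT, frames=[4,2,-]
Step 3: ref 3 → FAULT, frames=[4,2,3]
Step 4: ref 2 → HIT, frames=[4,2,3]
Step 5: ref 1 → FAULT (evict 4), frames=[1,2,3]
Step 6: ref 4 → FAULT (evict 2), frames=[1,4,3]
Step 7: ref 2 → FAULT (evict 3), frames=[1,4,2]
Step 8: ref 3 → FAULT (evict 1), frames=[3,4,2]
Step 9: ref 3 → HIT, frames=[3,4,2]
Step 10: ref 1 → FAULT (evict 4), frames=[3,1,2]
Step 11: ref 3 → HIT, frames=[3,1,2]
Step 12: ref 1 → HIT, frames=[3,1,2]
Step 13: ref 3 → HIT, frames=[3,1,2]
Step 14: ref 4 → FAULT (evict 2), frames=[3,1,4]
Total faults: 9

Answer: 9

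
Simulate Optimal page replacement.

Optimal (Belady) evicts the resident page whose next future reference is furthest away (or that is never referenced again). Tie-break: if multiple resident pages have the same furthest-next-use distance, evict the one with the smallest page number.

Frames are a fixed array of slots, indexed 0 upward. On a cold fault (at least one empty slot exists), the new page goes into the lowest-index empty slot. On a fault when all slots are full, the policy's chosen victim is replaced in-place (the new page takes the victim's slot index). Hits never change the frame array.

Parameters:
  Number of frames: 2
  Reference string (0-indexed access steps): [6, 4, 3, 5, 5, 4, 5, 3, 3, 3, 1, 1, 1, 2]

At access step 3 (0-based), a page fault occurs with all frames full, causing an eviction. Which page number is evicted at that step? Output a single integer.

Answer: 3

Derivation:
Step 0: ref 6 -> FAULT, frames=[6,-]
Step 1: ref 4 -> FAULT, frames=[6,4]
Step 2: ref 3 -> FAULT, evict 6, frames=[3,4]
Step 3: ref 5 -> FAULT, evict 3, frames=[5,4]
At step 3: evicted page 3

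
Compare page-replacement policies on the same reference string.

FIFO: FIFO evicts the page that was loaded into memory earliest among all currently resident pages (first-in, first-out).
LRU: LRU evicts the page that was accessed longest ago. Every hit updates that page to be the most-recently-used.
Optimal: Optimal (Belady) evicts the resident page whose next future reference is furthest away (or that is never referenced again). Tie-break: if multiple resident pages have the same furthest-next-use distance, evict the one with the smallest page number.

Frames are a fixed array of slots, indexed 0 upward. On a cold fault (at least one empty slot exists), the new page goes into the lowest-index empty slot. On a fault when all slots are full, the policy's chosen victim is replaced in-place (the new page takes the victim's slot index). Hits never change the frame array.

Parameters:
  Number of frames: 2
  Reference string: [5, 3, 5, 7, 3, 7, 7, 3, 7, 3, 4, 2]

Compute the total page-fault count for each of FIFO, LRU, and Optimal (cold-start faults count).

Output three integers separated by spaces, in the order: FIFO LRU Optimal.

Answer: 5 6 5

Derivation:
--- FIFO ---
  step 0: ref 5 -> FAULT, frames=[5,-] (faults so far: 1)
  step 1: ref 3 -> FAULT, frames=[5,3] (faults so far: 2)
  step 2: ref 5 -> HIT, frames=[5,3] (faults so far: 2)
  step 3: ref 7 -> FAULT, evict 5, frames=[7,3] (faults so far: 3)
  step 4: ref 3 -> HIT, frames=[7,3] (faults so far: 3)
  step 5: ref 7 -> HIT, frames=[7,3] (faults so far: 3)
  step 6: ref 7 -> HIT, frames=[7,3] (faults so far: 3)
  step 7: ref 3 -> HIT, frames=[7,3] (faults so far: 3)
  step 8: ref 7 -> HIT, frames=[7,3] (faults so far: 3)
  step 9: ref 3 -> HIT, frames=[7,3] (faults so far: 3)
  step 10: ref 4 -> FAULT, evict 3, frames=[7,4] (faults so far: 4)
  step 11: ref 2 -> FAULT, evict 7, frames=[2,4] (faults so far: 5)
  FIFO total faults: 5
--- LRU ---
  step 0: ref 5 -> FAULT, frames=[5,-] (faults so far: 1)
  step 1: ref 3 -> FAULT, frames=[5,3] (faults so far: 2)
  step 2: ref 5 -> HIT, frames=[5,3] (faults so far: 2)
  step 3: ref 7 -> FAULT, evict 3, frames=[5,7] (faults so far: 3)
  step 4: ref 3 -> FAULT, evict 5, frames=[3,7] (faults so far: 4)
  step 5: ref 7 -> HIT, frames=[3,7] (faults so far: 4)
  step 6: ref 7 -> HIT, frames=[3,7] (faults so far: 4)
  step 7: ref 3 -> HIT, frames=[3,7] (faults so far: 4)
  step 8: ref 7 -> HIT, frames=[3,7] (faults so far: 4)
  step 9: ref 3 -> HIT, frames=[3,7] (faults so far: 4)
  step 10: ref 4 -> FAULT, evict 7, frames=[3,4] (faults so far: 5)
  step 11: ref 2 -> FAULT, evict 3, frames=[2,4] (faults so far: 6)
  LRU total faults: 6
--- Optimal ---
  step 0: ref 5 -> FAULT, frames=[5,-] (faults so far: 1)
  step 1: ref 3 -> FAULT, frames=[5,3] (faults so far: 2)
  step 2: ref 5 -> HIT, frames=[5,3] (faults so far: 2)
  step 3: ref 7 -> FAULT, evict 5, frames=[7,3] (faults so far: 3)
  step 4: ref 3 -> HIT, frames=[7,3] (faults so far: 3)
  step 5: ref 7 -> HIT, frames=[7,3] (faults so far: 3)
  step 6: ref 7 -> HIT, frames=[7,3] (faults so far: 3)
  step 7: ref 3 -> HIT, frames=[7,3] (faults so far: 3)
  step 8: ref 7 -> HIT, frames=[7,3] (faults so far: 3)
  step 9: ref 3 -> HIT, frames=[7,3] (faults so far: 3)
  step 10: ref 4 -> FAULT, evict 3, frames=[7,4] (faults so far: 4)
  step 11: ref 2 -> FAULT, evict 4, frames=[7,2] (faults so far: 5)
  Optimal total faults: 5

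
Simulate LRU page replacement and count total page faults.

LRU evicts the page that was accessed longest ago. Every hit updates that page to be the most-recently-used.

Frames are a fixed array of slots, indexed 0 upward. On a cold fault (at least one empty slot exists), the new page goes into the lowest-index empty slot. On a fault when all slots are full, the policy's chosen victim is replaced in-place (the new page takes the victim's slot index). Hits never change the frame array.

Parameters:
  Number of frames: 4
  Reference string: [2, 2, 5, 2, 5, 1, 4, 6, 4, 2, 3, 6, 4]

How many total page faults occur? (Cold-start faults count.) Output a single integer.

Answer: 7

Derivation:
Step 0: ref 2 → FAULT, frames=[2,-,-,-]
Step 1: ref 2 → HIT, frames=[2,-,-,-]
Step 2: ref 5 → FAULT, frames=[2,5,-,-]
Step 3: ref 2 → HIT, frames=[2,5,-,-]
Step 4: ref 5 → HIT, frames=[2,5,-,-]
Step 5: ref 1 → FAULT, frames=[2,5,1,-]
Step 6: ref 4 → FAULT, frames=[2,5,1,4]
Step 7: ref 6 → FAULT (evict 2), frames=[6,5,1,4]
Step 8: ref 4 → HIT, frames=[6,5,1,4]
Step 9: ref 2 → FAULT (evict 5), frames=[6,2,1,4]
Step 10: ref 3 → FAULT (evict 1), frames=[6,2,3,4]
Step 11: ref 6 → HIT, frames=[6,2,3,4]
Step 12: ref 4 → HIT, frames=[6,2,3,4]
Total faults: 7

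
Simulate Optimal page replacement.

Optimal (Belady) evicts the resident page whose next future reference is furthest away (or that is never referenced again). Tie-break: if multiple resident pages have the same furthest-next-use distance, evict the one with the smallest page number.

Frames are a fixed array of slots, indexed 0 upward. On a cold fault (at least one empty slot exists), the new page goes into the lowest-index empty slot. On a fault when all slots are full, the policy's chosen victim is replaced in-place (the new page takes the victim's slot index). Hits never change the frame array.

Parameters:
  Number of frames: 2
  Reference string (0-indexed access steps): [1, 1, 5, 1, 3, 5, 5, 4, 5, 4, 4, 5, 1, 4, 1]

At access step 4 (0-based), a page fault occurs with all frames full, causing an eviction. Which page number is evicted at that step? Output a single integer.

Answer: 1

Derivation:
Step 0: ref 1 -> FAULT, frames=[1,-]
Step 1: ref 1 -> HIT, frames=[1,-]
Step 2: ref 5 -> FAULT, frames=[1,5]
Step 3: ref 1 -> HIT, frames=[1,5]
Step 4: ref 3 -> FAULT, evict 1, frames=[3,5]
At step 4: evicted page 1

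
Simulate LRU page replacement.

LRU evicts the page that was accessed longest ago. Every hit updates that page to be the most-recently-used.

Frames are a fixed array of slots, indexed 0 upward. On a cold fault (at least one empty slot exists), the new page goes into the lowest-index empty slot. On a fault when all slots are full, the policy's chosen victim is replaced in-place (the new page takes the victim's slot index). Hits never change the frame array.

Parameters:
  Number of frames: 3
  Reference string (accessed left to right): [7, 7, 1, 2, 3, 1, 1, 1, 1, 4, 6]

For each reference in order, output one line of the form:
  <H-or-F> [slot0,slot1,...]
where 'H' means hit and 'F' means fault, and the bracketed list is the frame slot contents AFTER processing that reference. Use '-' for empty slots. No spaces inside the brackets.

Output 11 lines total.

F [7,-,-]
H [7,-,-]
F [7,1,-]
F [7,1,2]
F [3,1,2]
H [3,1,2]
H [3,1,2]
H [3,1,2]
H [3,1,2]
F [3,1,4]
F [6,1,4]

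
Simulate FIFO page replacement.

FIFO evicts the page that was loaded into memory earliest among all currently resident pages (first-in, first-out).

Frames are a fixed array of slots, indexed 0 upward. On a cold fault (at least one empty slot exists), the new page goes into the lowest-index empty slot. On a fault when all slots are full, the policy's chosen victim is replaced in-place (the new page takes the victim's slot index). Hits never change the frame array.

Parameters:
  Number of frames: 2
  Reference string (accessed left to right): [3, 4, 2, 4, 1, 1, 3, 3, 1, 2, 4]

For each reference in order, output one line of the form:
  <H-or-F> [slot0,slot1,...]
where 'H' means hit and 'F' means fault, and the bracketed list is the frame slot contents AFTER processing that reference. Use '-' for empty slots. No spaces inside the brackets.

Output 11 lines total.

F [3,-]
F [3,4]
F [2,4]
H [2,4]
F [2,1]
H [2,1]
F [3,1]
H [3,1]
H [3,1]
F [3,2]
F [4,2]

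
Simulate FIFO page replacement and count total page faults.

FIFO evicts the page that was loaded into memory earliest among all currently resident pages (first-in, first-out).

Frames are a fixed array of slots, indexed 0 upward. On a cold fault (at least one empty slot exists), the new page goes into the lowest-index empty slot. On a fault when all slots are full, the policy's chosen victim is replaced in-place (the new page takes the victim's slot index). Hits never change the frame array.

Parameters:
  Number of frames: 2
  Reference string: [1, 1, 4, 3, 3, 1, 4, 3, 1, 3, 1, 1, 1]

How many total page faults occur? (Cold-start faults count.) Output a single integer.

Answer: 7

Derivation:
Step 0: ref 1 → FAULT, frames=[1,-]
Step 1: ref 1 → HIT, frames=[1,-]
Step 2: ref 4 → FAULT, frames=[1,4]
Step 3: ref 3 → FAULT (evict 1), frames=[3,4]
Step 4: ref 3 → HIT, frames=[3,4]
Step 5: ref 1 → FAULT (evict 4), frames=[3,1]
Step 6: ref 4 → FAULT (evict 3), frames=[4,1]
Step 7: ref 3 → FAULT (evict 1), frames=[4,3]
Step 8: ref 1 → FAULT (evict 4), frames=[1,3]
Step 9: ref 3 → HIT, frames=[1,3]
Step 10: ref 1 → HIT, frames=[1,3]
Step 11: ref 1 → HIT, frames=[1,3]
Step 12: ref 1 → HIT, frames=[1,3]
Total faults: 7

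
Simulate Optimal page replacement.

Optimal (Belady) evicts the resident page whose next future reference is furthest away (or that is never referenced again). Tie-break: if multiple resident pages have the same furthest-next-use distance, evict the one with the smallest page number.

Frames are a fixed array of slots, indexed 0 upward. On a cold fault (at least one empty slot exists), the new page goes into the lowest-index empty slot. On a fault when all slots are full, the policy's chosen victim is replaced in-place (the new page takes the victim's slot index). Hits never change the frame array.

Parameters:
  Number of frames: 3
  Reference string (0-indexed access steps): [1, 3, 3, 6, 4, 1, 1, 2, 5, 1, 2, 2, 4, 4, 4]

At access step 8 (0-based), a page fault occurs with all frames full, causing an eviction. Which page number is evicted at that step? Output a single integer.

Step 0: ref 1 -> FAULT, frames=[1,-,-]
Step 1: ref 3 -> FAULT, frames=[1,3,-]
Step 2: ref 3 -> HIT, frames=[1,3,-]
Step 3: ref 6 -> FAULT, frames=[1,3,6]
Step 4: ref 4 -> FAULT, evict 3, frames=[1,4,6]
Step 5: ref 1 -> HIT, frames=[1,4,6]
Step 6: ref 1 -> HIT, frames=[1,4,6]
Step 7: ref 2 -> FAULT, evict 6, frames=[1,4,2]
Step 8: ref 5 -> FAULT, evict 4, frames=[1,5,2]
At step 8: evicted page 4

Answer: 4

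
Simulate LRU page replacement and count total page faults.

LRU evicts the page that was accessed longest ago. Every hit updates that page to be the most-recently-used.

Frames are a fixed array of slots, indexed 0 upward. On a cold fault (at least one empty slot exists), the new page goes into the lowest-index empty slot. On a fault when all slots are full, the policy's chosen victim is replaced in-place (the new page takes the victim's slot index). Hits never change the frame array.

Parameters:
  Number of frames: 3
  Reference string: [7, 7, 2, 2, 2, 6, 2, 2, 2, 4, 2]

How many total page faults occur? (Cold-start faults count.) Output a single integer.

Answer: 4

Derivation:
Step 0: ref 7 → FAULT, frames=[7,-,-]
Step 1: ref 7 → HIT, frames=[7,-,-]
Step 2: ref 2 → FAULT, frames=[7,2,-]
Step 3: ref 2 → HIT, frames=[7,2,-]
Step 4: ref 2 → HIT, frames=[7,2,-]
Step 5: ref 6 → FAULT, frames=[7,2,6]
Step 6: ref 2 → HIT, frames=[7,2,6]
Step 7: ref 2 → HIT, frames=[7,2,6]
Step 8: ref 2 → HIT, frames=[7,2,6]
Step 9: ref 4 → FAULT (evict 7), frames=[4,2,6]
Step 10: ref 2 → HIT, frames=[4,2,6]
Total faults: 4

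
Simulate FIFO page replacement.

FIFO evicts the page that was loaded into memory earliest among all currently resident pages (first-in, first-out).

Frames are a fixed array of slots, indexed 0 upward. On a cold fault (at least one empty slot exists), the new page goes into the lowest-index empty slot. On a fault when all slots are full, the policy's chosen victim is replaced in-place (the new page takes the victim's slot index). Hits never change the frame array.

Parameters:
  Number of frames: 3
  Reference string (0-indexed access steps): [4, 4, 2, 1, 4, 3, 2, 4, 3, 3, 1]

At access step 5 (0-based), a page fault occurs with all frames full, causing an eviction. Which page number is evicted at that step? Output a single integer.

Answer: 4

Derivation:
Step 0: ref 4 -> FAULT, frames=[4,-,-]
Step 1: ref 4 -> HIT, frames=[4,-,-]
Step 2: ref 2 -> FAULT, frames=[4,2,-]
Step 3: ref 1 -> FAULT, frames=[4,2,1]
Step 4: ref 4 -> HIT, frames=[4,2,1]
Step 5: ref 3 -> FAULT, evict 4, frames=[3,2,1]
At step 5: evicted page 4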